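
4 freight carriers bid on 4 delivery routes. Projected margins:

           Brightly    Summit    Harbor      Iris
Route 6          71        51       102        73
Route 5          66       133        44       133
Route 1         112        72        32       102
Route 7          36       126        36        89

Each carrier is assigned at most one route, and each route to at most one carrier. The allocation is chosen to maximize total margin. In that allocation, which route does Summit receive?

This is the linear assignment problem.
Optimal: Brightly→Route 1 ($112k), Summit→Route 7 ($126k), Harbor→Route 6 ($102k), Iris→Route 5 ($133k) — total 112+126+102+133 = $473k.
Column-greedy (each route in turn goes to its best remaining carrier) gives $436k, worse by 37.
Next-best assignment: Brightly→Route 1, Summit→Route 5, Harbor→Route 6, Iris→Route 7 = $436k.
Every other assignment is strictly worse.
Summit's own top route is Route 5 ($133k), but forcing Summit→Route 5 and reassigning the rest optimally gives only $436k — worse by 37.

Summit receives Route 7.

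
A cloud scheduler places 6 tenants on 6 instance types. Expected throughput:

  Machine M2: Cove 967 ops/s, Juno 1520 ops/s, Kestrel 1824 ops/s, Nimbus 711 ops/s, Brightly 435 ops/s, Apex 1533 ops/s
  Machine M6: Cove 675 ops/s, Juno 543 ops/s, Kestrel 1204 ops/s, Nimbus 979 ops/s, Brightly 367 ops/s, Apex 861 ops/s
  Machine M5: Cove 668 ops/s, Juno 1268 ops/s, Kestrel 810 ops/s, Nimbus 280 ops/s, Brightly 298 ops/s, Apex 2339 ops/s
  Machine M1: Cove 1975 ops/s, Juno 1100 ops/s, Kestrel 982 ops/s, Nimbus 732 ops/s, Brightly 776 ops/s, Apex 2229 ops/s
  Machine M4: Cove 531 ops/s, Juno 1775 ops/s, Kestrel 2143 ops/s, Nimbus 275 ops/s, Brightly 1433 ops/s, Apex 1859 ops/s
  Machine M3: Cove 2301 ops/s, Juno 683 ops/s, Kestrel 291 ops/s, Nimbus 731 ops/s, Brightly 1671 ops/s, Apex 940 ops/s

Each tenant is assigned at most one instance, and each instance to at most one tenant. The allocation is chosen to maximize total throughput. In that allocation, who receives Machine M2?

Optimal: Cove→Machine M1 (1975 ops/s), Juno→Machine M2 (1520 ops/s), Kestrel→Machine M4 (2143 ops/s), Nimbus→Machine M6 (979 ops/s), Brightly→Machine M3 (1671 ops/s), Apex→Machine M5 (2339 ops/s) — total 1975+1520+2143+979+1671+2339 = 10627 ops/s.
Row-greedy (each tenant in turn takes its best remaining instance) gives 9994 ops/s, worse by 633.
No other one-to-one assignment exceeds 10627 ops/s.
Juno's own top instance is Machine M4 (1775 ops/s), but forcing Juno→Machine M4 and reassigning the rest optimally gives only 10563 ops/s — worse by 64.

Juno receives Machine M2.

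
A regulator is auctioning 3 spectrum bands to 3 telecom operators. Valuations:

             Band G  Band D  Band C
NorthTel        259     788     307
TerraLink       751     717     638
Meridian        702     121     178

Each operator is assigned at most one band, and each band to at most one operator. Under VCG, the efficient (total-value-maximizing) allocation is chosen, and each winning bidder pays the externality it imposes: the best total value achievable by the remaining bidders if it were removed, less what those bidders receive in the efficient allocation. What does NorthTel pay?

Efficient allocation: NorthTel→Band D ($788M), TerraLink→Band C ($638M), Meridian→Band G ($702M); total welfare W = $2128M.
NorthTel receives Band D at value $788M, so the others get W − 788 = $1340M.
Without NorthTel: best allocation of the remaining 2 bidders over all 3 bands is TerraLink→Band D ($717M), Meridian→Band G ($702M), total $1419M.
VCG payment = (others' best without NorthTel) − (others' welfare with NorthTel) = 1419 − 1340 = $79M.

NorthTel pays $79M.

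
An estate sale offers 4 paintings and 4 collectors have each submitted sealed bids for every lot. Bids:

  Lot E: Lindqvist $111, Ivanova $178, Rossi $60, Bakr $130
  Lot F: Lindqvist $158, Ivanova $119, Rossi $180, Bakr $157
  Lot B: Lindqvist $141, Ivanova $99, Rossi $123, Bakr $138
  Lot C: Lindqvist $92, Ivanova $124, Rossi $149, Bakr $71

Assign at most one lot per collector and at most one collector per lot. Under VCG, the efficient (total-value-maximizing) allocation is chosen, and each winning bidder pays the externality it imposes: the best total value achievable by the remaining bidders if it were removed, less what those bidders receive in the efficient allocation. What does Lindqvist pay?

Lindqvist pays $12.

Efficient allocation: Lindqvist→Lot B ($141), Ivanova→Lot E ($178), Rossi→Lot C ($149), Bakr→Lot F ($157); total welfare W = $625.
Lindqvist receives Lot B at value $141, so the others get W − 141 = $484.
Without Lindqvist: best allocation of the remaining 3 bidders over all 4 lots is Ivanova→Lot E ($178), Rossi→Lot F ($180), Bakr→Lot B ($138), total $496.
VCG payment = (others' best without Lindqvist) − (others' welfare with Lindqvist) = 496 − 484 = $12.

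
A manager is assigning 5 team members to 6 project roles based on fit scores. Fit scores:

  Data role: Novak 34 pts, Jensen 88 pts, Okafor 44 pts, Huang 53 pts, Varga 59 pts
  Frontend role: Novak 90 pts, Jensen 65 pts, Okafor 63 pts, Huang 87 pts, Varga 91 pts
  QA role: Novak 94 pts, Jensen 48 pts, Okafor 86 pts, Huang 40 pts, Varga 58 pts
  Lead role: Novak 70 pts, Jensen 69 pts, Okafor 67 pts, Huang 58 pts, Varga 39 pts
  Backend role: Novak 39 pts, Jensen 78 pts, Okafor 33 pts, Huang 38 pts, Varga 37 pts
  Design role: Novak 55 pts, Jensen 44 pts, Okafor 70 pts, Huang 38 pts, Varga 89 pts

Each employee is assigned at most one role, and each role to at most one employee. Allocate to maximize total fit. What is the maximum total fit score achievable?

Maximum total: 425 pts

Optimal: Novak→QA role (94 pts), Jensen→Data role (88 pts), Okafor→Lead role (67 pts), Huang→Frontend role (87 pts), Varga→Design role (89 pts) — total 94+88+67+87+89 = 425 pts.
Row-greedy (each employee in turn takes its best remaining role) gives 378 pts, worse by 47.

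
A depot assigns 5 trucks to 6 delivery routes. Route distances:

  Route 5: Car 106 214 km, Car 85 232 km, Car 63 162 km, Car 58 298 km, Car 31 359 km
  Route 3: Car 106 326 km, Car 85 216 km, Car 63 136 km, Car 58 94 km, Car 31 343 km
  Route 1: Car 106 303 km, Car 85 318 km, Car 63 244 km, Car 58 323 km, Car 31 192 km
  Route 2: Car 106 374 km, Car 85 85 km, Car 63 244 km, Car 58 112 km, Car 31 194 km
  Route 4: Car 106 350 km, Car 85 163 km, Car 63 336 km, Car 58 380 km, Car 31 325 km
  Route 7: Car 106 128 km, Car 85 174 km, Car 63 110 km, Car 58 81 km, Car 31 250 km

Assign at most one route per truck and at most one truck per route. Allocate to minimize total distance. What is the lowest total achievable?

Minimum total: 661 km

Optimal: Car 106→Route 7 (128 km), Car 85→Route 2 (85 km), Car 63→Route 5 (162 km), Car 58→Route 3 (94 km), Car 31→Route 1 (192 km) — total 128+85+162+94+192 = 661 km.
Row-greedy (each truck in turn takes its cheapest remaining route) gives 839 km, worse by 178.
Next-best assignment: Car 106→Route 5, Car 85→Route 2, Car 63→Route 7, Car 58→Route 3, Car 31→Route 1 = 695 km.
Swapping Car 106↔Car 63 (Car 106→Route 5 214 km, Car 63→Route 7 110 km) adds 34.
No other one-to-one assignment undercuts 661 km.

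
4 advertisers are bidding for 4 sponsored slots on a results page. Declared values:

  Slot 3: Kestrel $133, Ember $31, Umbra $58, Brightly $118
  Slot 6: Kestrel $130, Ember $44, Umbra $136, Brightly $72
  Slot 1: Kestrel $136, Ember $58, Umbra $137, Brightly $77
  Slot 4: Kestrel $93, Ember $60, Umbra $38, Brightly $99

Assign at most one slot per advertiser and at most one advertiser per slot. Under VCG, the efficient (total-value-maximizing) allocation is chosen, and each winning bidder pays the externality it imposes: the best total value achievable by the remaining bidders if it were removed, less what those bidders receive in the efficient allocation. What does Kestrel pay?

Kestrel pays $1.

Efficient allocation: Kestrel→Slot 1 ($136), Ember→Slot 4 ($60), Umbra→Slot 6 ($136), Brightly→Slot 3 ($118); total welfare W = $450.
Kestrel receives Slot 1 at value $136, so the others get W − 136 = $314.
Without Kestrel: best allocation of the remaining 3 bidders over all 4 slots is Ember→Slot 4 ($60), Umbra→Slot 1 ($137), Brightly→Slot 3 ($118), total $315.
VCG payment = (others' best without Kestrel) − (others' welfare with Kestrel) = 315 − 314 = $1.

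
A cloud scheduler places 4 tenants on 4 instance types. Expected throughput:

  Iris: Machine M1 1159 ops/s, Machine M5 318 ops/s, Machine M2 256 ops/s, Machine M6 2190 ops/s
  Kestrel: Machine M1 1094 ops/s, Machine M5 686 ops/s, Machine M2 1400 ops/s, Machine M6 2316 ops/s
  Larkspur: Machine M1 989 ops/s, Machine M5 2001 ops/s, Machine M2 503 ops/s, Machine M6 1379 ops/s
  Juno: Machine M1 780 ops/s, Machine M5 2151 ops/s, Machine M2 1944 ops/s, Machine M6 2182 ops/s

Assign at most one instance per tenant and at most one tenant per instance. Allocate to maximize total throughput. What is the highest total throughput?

This is the linear assignment problem.
Optimal: Iris→Machine M1 (1159 ops/s), Kestrel→Machine M6 (2316 ops/s), Larkspur→Machine M5 (2001 ops/s), Juno→Machine M2 (1944 ops/s) — total 1159+2316+2001+1944 = 7420 ops/s.
Column-greedy (each instance in turn goes to its best remaining tenant) gives 6089 ops/s, worse by 1331.
Next-best assignment: Iris→Machine M6, Kestrel→Machine M1, Larkspur→Machine M5, Juno→Machine M2 = 7229 ops/s.
Swapping Iris↔Juno (Iris→Machine M2 256 ops/s, Juno→Machine M1 780 ops/s) loses 2067.
Checked against all permutations: 7420 ops/s is optimal.

Maximum total: 7420 ops/s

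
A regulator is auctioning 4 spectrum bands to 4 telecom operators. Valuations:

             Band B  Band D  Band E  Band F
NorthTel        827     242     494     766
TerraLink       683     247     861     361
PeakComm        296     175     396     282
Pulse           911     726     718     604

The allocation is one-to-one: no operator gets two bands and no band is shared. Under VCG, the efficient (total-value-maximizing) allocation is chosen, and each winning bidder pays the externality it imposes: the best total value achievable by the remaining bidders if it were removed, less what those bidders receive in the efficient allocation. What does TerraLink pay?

TerraLink pays $221M.

Efficient allocation: NorthTel→Band F ($766M), TerraLink→Band E ($861M), PeakComm→Band D ($175M), Pulse→Band B ($911M); total welfare W = $2713M.
TerraLink receives Band E at value $861M, so the others get W − 861 = $1852M.
Without TerraLink: best allocation of the remaining 3 bidders over all 4 bands is NorthTel→Band F ($766M), PeakComm→Band E ($396M), Pulse→Band B ($911M), total $2073M.
VCG payment = (others' best without TerraLink) − (others' welfare with TerraLink) = 2073 − 1852 = $221M.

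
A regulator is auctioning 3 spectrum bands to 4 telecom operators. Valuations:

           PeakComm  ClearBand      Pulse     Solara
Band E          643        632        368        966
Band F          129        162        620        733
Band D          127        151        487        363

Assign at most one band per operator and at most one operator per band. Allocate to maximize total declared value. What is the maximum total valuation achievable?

Max total: $1863M

This is a one-to-one assignment (maximum-weight bipartite matching).
Optimal: PeakComm→Band E ($643M), Solara→Band F ($733M), Pulse→Band D ($487M) — total 643+733+487 = $1863M.
Row-greedy (each operator in turn takes its best remaining band) gives $1292M, worse by 571.
Next-best assignment: ClearBand→Band E, Solara→Band F, Pulse→Band D = $1852M.
Checked against all permutations: $1863M is optimal.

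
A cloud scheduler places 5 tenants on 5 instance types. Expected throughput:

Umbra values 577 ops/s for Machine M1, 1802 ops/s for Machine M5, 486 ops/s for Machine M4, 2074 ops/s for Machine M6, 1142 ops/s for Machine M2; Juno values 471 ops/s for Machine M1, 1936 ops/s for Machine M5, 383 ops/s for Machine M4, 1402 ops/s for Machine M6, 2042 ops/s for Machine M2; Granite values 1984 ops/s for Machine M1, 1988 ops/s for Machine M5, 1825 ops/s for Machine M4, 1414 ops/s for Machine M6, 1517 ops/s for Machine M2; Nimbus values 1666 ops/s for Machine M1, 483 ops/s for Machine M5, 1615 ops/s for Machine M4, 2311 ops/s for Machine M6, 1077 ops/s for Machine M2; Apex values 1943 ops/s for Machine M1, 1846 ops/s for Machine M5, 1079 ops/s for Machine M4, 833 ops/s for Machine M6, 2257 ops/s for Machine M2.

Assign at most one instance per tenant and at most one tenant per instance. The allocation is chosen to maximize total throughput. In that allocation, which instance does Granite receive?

Optimal: Umbra→Machine M5 (1802 ops/s), Juno→Machine M2 (2042 ops/s), Granite→Machine M4 (1825 ops/s), Nimbus→Machine M6 (2311 ops/s), Apex→Machine M1 (1943 ops/s) — total 1802+2042+1825+2311+1943 = 9923 ops/s.
Max-entry greedy (repeatedly take the single best remaining cell) gives 7516 ops/s, worse by 2407.
Next-best assignment: Umbra→Machine M6, Juno→Machine M5, Granite→Machine M1, Nimbus→Machine M4, Apex→Machine M2 = 9866 ops/s.
Checked against all permutations: 9923 ops/s is optimal.
Granite's own top instance is Machine M5 (1988 ops/s), but forcing Granite→Machine M5 and reassigning the rest optimally gives only 9662 ops/s — worse by 261.

Granite receives Machine M4.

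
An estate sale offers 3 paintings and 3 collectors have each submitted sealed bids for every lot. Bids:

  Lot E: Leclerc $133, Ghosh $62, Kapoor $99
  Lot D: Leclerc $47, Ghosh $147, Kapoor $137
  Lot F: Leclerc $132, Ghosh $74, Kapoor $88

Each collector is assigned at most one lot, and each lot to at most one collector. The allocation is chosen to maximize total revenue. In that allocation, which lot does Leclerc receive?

Leclerc receives Lot F.

Optimal: Leclerc→Lot F ($132), Ghosh→Lot D ($147), Kapoor→Lot E ($99) — total 132+147+99 = $378.
No other one-to-one assignment exceeds $378.
Leclerc's own top lot is Lot E ($133), but forcing Leclerc→Lot E and reassigning the rest optimally gives only $368 — worse by 10.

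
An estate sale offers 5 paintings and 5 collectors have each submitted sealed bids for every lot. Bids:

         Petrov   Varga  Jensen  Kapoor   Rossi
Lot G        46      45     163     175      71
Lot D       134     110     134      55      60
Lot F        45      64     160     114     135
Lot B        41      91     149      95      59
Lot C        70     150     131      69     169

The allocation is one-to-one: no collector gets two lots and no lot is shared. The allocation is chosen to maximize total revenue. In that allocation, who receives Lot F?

Rossi receives Lot F.

Optimal: Petrov→Lot D ($134), Varga→Lot C ($150), Jensen→Lot B ($149), Kapoor→Lot G ($175), Rossi→Lot F ($135) — total 134+150+149+175+135 = $743.
Max-entry greedy (repeatedly take the single best remaining cell) gives $729, worse by 14.
Checked against all permutations: $743 is optimal.
Rossi's own top lot is Lot C ($169), but forcing Rossi→Lot C and reassigning the rest optimally gives only $729 — worse by 14.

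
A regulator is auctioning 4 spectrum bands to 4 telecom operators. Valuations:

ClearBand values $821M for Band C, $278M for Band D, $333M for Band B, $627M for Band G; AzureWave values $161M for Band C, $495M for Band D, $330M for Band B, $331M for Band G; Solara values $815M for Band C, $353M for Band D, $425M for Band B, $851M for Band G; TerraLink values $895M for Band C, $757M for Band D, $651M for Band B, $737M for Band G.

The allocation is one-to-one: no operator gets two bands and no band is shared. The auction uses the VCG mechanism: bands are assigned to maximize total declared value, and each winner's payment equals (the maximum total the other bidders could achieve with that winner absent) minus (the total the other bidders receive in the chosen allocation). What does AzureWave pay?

AzureWave pays $106M.

Efficient allocation: ClearBand→Band C ($821M), AzureWave→Band D ($495M), Solara→Band G ($851M), TerraLink→Band B ($651M); total welfare W = $2818M.
AzureWave receives Band D at value $495M, so the others get W − 495 = $2323M.
Without AzureWave: best allocation of the remaining 3 bidders over all 4 bands is ClearBand→Band C ($821M), Solara→Band G ($851M), TerraLink→Band D ($757M), total $2429M.
VCG payment = (others' best without AzureWave) − (others' welfare with AzureWave) = 2429 − 2323 = $106M.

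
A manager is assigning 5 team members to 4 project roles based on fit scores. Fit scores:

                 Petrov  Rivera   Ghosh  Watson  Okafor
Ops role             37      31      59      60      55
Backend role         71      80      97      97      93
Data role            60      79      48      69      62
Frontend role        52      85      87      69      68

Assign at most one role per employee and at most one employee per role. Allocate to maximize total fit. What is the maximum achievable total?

Treat this as an assignment problem: match each employee to one role.
Optimal: Watson→Ops role (60 pts), Okafor→Backend role (93 pts), Rivera→Data role (79 pts), Ghosh→Frontend role (87 pts) — total 60+93+79+87 = 319 pts.
Column-greedy (each role in turn goes to its best remaining employee) gives 304 pts, worse by 15.
No other one-to-one assignment exceeds 319 pts.

Maximum total: 319 pts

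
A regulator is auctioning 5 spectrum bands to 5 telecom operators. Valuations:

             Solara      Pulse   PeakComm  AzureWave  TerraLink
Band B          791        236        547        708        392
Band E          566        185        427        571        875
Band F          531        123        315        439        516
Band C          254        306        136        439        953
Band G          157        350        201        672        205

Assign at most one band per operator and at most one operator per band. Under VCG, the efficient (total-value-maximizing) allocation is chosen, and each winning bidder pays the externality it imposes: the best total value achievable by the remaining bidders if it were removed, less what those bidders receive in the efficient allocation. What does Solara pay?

Solara pays $249M.

Efficient allocation: Solara→Band B ($791M), Pulse→Band G ($350M), PeakComm→Band F ($315M), AzureWave→Band E ($571M), TerraLink→Band C ($953M); total welfare W = $2980M.
Solara receives Band B at value $791M, so the others get W − 791 = $2189M.
Without Solara: best allocation of the remaining 4 bidders over all 5 bands is Pulse→Band G ($350M), PeakComm→Band E ($427M), AzureWave→Band B ($708M), TerraLink→Band C ($953M), total $2438M.
VCG payment = (others' best without Solara) − (others' welfare with Solara) = 2438 − 2189 = $249M.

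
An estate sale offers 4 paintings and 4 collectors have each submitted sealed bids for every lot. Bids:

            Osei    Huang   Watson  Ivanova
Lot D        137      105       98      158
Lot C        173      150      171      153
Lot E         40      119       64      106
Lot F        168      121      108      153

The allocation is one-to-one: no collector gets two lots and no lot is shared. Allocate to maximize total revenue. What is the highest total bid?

Max total: $616

Treat this as an assignment problem: match each collector to one lot.
Optimal: Osei→Lot F ($168), Huang→Lot E ($119), Watson→Lot C ($171), Ivanova→Lot D ($158) — total 168+119+171+158 = $616.
Column-greedy (each lot in turn goes to its best remaining collector) gives $558, worse by 58.
Next-best assignment: Osei→Lot D, Huang→Lot E, Watson→Lot C, Ivanova→Lot F = $580.
Swapping Watson↔Ivanova (Watson→Lot D $98, Ivanova→Lot C $153) loses 78.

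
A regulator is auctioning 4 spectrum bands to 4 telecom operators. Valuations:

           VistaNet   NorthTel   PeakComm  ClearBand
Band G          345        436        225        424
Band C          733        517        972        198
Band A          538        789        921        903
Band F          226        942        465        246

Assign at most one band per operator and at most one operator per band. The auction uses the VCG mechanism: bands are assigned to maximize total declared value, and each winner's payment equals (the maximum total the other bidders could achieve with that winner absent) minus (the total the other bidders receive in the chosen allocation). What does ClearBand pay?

Efficient allocation: VistaNet→Band G ($345M), NorthTel→Band F ($942M), PeakComm→Band C ($972M), ClearBand→Band A ($903M); total welfare W = $3162M.
ClearBand receives Band A at value $903M, so the others get W − 903 = $2259M.
Without ClearBand: best allocation of the remaining 3 bidders over all 4 bands is VistaNet→Band C ($733M), NorthTel→Band F ($942M), PeakComm→Band A ($921M), total $2596M.
VCG payment = (others' best without ClearBand) − (others' welfare with ClearBand) = 2596 − 2259 = $337M.

ClearBand pays $337M.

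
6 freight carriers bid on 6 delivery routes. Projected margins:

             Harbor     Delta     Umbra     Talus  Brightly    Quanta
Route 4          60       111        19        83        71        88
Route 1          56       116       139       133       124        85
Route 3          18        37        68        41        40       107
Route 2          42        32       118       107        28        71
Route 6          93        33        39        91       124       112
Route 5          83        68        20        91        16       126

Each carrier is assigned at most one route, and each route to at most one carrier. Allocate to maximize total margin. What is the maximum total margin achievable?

Max total: $676k

Treat this as an assignment problem: match each carrier to one route.
Optimal: Harbor→Route 5 ($83k), Delta→Route 4 ($111k), Umbra→Route 2 ($118k), Talus→Route 1 ($133k), Brightly→Route 6 ($124k), Quanta→Route 3 ($107k) — total 83+111+118+133+124+107 = $676k.
Column-greedy (each route in turn goes to its best remaining carrier) gives $671k, worse by 5.
No other one-to-one assignment exceeds $676k.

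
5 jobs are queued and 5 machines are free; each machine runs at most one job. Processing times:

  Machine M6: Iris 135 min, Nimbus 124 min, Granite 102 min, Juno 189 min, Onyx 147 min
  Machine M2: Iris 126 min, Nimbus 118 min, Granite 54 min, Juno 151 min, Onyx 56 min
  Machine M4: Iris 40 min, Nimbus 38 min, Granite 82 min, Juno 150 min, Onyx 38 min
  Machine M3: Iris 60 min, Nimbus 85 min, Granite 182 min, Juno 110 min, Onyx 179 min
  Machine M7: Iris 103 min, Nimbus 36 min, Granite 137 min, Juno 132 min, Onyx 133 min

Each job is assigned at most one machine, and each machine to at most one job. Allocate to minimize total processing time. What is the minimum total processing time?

Min total: 344 min

This is a one-to-one assignment (minimum-cost bipartite matching).
Optimal: Iris→Machine M4 (40 min), Nimbus→Machine M7 (36 min), Granite→Machine M6 (102 min), Juno→Machine M3 (110 min), Onyx→Machine M2 (56 min) — total 40+36+102+110+56 = 344 min.
Column-greedy (each machine in turn goes to its cheapest remaining job) gives 388 min, worse by 44.
Every other assignment is strictly worse.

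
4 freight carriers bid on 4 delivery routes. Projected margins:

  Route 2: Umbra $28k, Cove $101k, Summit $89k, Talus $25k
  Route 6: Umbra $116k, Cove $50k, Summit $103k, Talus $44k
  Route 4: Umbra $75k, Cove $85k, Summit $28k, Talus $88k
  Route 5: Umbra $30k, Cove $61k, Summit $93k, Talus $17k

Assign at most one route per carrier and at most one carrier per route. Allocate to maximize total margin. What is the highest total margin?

Max total: $398k

Optimal: Umbra→Route 6 ($116k), Cove→Route 2 ($101k), Summit→Route 5 ($93k), Talus→Route 4 ($88k) — total 116+101+93+88 = $398k.
Swapping Talus↔Umbra (Talus→Route 6 $44k, Umbra→Route 4 $75k) loses 85.
Every other assignment is strictly worse.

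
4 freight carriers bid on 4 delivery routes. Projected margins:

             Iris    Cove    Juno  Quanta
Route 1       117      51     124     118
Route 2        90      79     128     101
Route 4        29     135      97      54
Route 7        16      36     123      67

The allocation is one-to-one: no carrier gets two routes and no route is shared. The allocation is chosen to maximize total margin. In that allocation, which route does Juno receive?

Juno receives Route 7.

Optimal: Iris→Route 1 ($117k), Cove→Route 4 ($135k), Juno→Route 7 ($123k), Quanta→Route 2 ($101k) — total 117+135+123+101 = $476k.
Max-entry greedy (repeatedly take the single best remaining cell) gives $397k, worse by 79.
Next-best assignment: Iris→Route 2, Cove→Route 4, Juno→Route 7, Quanta→Route 1 = $466k.
Swapping Iris↔Juno (Iris→Route 7 $16k, Juno→Route 1 $124k) loses 100.
Juno's own top route is Route 2 ($128k), but forcing Juno→Route 2 and reassigning the rest optimally gives only $447k — worse by 29.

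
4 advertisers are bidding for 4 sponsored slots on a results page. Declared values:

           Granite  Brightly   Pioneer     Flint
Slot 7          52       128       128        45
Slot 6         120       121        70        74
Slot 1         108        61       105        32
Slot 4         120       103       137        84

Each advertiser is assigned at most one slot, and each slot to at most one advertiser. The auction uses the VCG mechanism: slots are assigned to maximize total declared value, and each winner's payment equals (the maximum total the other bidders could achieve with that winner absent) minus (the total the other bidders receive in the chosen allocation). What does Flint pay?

Flint pays $12.

Efficient allocation: Granite→Slot 1 ($108), Brightly→Slot 7 ($128), Pioneer→Slot 4 ($137), Flint→Slot 6 ($74); total welfare W = $447.
Flint receives Slot 6 at value $74, so the others get W − 74 = $373.
Without Flint: best allocation of the remaining 3 bidders over all 4 slots is Granite→Slot 6 ($120), Brightly→Slot 7 ($128), Pioneer→Slot 4 ($137), total $385.
VCG payment = (others' best without Flint) − (others' welfare with Flint) = 385 − 373 = $12.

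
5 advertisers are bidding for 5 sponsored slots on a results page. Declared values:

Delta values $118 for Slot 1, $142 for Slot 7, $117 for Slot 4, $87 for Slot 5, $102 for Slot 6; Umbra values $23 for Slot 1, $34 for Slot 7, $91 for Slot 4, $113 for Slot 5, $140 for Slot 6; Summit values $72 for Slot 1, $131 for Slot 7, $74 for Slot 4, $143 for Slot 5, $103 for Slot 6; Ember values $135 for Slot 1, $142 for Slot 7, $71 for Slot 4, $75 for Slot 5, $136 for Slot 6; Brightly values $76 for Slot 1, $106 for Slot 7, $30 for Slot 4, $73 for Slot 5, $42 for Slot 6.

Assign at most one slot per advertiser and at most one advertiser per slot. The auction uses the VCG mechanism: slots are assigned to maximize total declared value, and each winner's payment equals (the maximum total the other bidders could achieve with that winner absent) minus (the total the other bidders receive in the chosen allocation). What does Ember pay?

Ember pays $1.

Efficient allocation: Delta→Slot 4 ($117), Umbra→Slot 6 ($140), Summit→Slot 5 ($143), Ember→Slot 1 ($135), Brightly→Slot 7 ($106); total welfare W = $641.
Ember receives Slot 1 at value $135, so the others get W − 135 = $506.
Without Ember: best allocation of the remaining 4 bidders over all 5 slots is Delta→Slot 1 ($118), Umbra→Slot 6 ($140), Summit→Slot 5 ($143), Brightly→Slot 7 ($106), total $507.
VCG payment = (others' best without Ember) − (others' welfare with Ember) = 507 − 506 = $1.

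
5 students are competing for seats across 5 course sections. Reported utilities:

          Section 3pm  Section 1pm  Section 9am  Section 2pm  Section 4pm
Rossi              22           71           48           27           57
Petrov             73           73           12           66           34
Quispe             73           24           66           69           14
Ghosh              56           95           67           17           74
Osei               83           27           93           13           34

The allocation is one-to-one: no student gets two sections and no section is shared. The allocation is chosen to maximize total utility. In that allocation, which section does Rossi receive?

Rossi receives Section 4pm.

Optimal: Rossi→Section 4pm (57 points), Petrov→Section 3pm (73 points), Quispe→Section 2pm (69 points), Ghosh→Section 1pm (95 points), Osei→Section 9am (93 points) — total 57+73+69+95+93 = 387 points.
Column-greedy (each section in turn goes to its best remaining student) gives 367 points, worse by 20.
Rossi's own top section is Section 1pm (71 points), but forcing Rossi→Section 1pm and reassigning the rest optimally gives only 380 points — worse by 7.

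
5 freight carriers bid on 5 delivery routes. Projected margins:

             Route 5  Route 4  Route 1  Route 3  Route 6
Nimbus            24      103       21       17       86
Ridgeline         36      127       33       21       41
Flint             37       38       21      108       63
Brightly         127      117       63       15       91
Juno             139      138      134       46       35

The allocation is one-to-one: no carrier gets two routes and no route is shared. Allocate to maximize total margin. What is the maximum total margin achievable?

Optimal: Nimbus→Route 6 ($86k), Ridgeline→Route 4 ($127k), Flint→Route 3 ($108k), Brightly→Route 5 ($127k), Juno→Route 1 ($134k) — total 86+127+108+127+134 = $582k.
Column-greedy (each route in turn goes to its best remaining carrier) gives $523k, worse by 59.
Next-best assignment: Nimbus→Route 6, Ridgeline→Route 4, Flint→Route 3, Brightly→Route 1, Juno→Route 5 = $523k.
Swapping Flint↔Juno (Flint→Route 1 $21k, Juno→Route 3 $46k) loses 175.

Max total: $582k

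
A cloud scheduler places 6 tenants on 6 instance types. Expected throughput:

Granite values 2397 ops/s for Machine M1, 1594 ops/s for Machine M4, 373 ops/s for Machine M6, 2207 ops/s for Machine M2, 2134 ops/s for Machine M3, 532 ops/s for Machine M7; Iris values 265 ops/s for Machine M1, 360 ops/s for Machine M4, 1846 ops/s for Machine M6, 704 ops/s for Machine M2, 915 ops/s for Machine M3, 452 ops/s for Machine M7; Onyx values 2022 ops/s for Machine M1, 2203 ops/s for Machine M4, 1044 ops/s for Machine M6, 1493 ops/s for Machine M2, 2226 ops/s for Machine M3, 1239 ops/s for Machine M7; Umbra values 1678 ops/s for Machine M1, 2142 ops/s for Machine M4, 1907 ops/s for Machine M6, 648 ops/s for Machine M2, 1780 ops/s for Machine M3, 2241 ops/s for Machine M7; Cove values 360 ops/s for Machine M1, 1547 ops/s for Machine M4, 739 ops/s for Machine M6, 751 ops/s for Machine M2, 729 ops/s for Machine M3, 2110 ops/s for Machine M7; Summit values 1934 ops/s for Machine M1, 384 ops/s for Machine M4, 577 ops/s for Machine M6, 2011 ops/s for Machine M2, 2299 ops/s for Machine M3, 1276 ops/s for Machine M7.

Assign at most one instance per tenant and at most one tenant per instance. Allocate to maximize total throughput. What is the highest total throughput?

Optimal: Granite→Machine M1 (2397 ops/s), Iris→Machine M6 (1846 ops/s), Onyx→Machine M3 (2226 ops/s), Umbra→Machine M4 (2142 ops/s), Cove→Machine M7 (2110 ops/s), Summit→Machine M2 (2011 ops/s) — total 2397+1846+2226+2142+2110+2011 = 12732 ops/s.
Max-entry greedy (repeatedly take the single best remaining cell) gives 11737 ops/s, worse by 995.
No other one-to-one assignment exceeds 12732 ops/s.

Maximum total: 12732 ops/s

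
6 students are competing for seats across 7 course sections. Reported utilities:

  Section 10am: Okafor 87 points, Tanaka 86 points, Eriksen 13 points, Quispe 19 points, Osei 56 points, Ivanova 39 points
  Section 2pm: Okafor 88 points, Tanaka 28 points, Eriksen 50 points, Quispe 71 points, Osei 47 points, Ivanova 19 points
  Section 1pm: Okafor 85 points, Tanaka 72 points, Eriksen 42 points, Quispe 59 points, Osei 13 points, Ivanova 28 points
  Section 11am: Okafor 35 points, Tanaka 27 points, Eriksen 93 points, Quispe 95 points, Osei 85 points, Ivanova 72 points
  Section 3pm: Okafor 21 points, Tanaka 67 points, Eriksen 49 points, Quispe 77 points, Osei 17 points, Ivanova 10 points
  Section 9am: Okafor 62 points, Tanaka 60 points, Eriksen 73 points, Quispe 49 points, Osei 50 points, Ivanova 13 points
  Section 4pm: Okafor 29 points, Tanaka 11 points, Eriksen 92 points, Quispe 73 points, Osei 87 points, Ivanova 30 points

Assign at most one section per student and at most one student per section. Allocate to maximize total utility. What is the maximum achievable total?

This is the linear assignment problem.
Optimal: Okafor→Section 2pm (88 points), Tanaka→Section 10am (86 points), Eriksen→Section 9am (73 points), Quispe→Section 3pm (77 points), Osei→Section 4pm (87 points), Ivanova→Section 11am (72 points) — total 88+86+73+77+87+72 = 483 points.
Column-greedy (each section in turn goes to its best remaining student) gives 353 points, worse by 130.
Next-best assignment: Okafor→Section 1pm, Tanaka→Section 10am, Eriksen→Section 9am, Quispe→Section 3pm, Osei→Section 4pm, Ivanova→Section 11am = 480 points.
No other one-to-one assignment exceeds 483 points.

Max total: 483 points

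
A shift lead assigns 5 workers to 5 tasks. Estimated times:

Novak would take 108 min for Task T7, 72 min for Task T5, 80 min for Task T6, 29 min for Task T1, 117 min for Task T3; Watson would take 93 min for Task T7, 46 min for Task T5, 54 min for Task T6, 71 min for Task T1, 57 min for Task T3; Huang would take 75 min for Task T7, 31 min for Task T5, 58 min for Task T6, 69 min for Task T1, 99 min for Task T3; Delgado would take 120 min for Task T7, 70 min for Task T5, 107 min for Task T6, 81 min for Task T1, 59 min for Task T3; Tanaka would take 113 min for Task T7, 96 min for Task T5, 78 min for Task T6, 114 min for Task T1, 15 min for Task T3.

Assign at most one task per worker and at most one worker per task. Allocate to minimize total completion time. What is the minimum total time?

Minimum total: 243 min

This is the linear assignment problem.
Optimal: Novak→Task T1 (29 min), Watson→Task T6 (54 min), Huang→Task T7 (75 min), Delgado→Task T5 (70 min), Tanaka→Task T3 (15 min) — total 29+54+75+70+15 = 243 min.
Min-entry greedy (repeatedly take the single cheapest remaining cell) gives 249 min, worse by 6.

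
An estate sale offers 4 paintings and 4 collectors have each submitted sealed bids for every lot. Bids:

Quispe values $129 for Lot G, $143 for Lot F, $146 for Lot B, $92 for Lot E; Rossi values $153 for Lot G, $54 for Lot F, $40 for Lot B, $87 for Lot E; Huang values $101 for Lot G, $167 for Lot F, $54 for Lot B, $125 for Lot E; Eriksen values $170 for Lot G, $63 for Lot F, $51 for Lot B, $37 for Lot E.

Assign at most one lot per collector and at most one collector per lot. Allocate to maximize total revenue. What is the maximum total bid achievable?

Maximum total: $570

Treat this as an assignment problem: match each collector to one lot.
Optimal: Quispe→Lot B ($146), Rossi→Lot E ($87), Huang→Lot F ($167), Eriksen→Lot G ($170) — total 146+87+167+170 = $570.
Row-greedy (each collector in turn takes its best remaining lot) gives $503, worse by 67.
Next-best assignment: Quispe→Lot B, Rossi→Lot G, Huang→Lot F, Eriksen→Lot E = $503.
Swapping Quispe↔Rossi (Quispe→Lot E $92, Rossi→Lot B $40) loses 101.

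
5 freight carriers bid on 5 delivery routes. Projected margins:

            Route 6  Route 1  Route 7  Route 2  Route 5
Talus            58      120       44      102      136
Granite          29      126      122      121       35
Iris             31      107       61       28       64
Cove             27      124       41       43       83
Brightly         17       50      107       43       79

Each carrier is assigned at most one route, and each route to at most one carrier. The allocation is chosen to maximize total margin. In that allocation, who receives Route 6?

This is the linear assignment problem.
Optimal: Talus→Route 5 ($136k), Granite→Route 2 ($121k), Iris→Route 6 ($31k), Cove→Route 1 ($124k), Brightly→Route 7 ($107k) — total 136+121+31+124+107 = $519k.
Column-greedy (each route in turn goes to its best remaining carrier) gives $398k, worse by 121.
Next-best assignment: Talus→Route 5, Granite→Route 2, Iris→Route 1, Cove→Route 6, Brightly→Route 7 = $498k.
Iris's own top route is Route 1 ($107k), but forcing Iris→Route 1 and reassigning the rest optimally gives only $498k — worse by 21.

Iris receives Route 6.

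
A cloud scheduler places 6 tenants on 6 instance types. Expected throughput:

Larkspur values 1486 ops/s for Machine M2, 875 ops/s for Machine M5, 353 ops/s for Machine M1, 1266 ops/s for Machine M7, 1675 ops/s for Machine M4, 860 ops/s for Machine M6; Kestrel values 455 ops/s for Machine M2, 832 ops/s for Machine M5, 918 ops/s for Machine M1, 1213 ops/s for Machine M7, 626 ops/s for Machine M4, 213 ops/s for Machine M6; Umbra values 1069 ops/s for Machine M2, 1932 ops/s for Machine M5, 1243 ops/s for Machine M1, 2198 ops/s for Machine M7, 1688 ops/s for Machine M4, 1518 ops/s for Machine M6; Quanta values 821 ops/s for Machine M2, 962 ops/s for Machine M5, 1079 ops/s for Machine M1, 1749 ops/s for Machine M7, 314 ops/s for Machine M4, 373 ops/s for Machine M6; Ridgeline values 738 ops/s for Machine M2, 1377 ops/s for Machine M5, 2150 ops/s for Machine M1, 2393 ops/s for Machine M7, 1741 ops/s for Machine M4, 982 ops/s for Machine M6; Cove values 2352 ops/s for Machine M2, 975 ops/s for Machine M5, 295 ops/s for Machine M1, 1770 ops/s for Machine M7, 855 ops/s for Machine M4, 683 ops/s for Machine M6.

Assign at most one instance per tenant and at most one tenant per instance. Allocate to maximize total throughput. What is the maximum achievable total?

Maximum total: 10276 ops/s

Optimal: Larkspur→Machine M4 (1675 ops/s), Kestrel→Machine M5 (832 ops/s), Umbra→Machine M6 (1518 ops/s), Quanta→Machine M7 (1749 ops/s), Ridgeline→Machine M1 (2150 ops/s), Cove→Machine M2 (2352 ops/s) — total 1675+832+1518+1749+2150+2352 = 10276 ops/s.
Max-entry greedy (repeatedly take the single best remaining cell) gives 9644 ops/s, worse by 632.
Next-best assignment: Larkspur→Machine M4, Kestrel→Machine M6, Umbra→Machine M5, Quanta→Machine M7, Ridgeline→Machine M1, Cove→Machine M2 = 10071 ops/s.
Swapping Umbra↔Cove (Umbra→Machine M2 1069 ops/s, Cove→Machine M6 683 ops/s) loses 2118.
Checked against all permutations: 10276 ops/s is optimal.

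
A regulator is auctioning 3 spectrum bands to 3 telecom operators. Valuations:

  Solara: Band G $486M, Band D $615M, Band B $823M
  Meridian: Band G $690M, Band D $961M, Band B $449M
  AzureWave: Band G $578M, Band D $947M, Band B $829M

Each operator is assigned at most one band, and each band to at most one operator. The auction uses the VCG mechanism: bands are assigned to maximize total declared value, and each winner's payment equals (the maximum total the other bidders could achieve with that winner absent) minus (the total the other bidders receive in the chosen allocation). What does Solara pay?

Solara pays $153M.

Efficient allocation: Solara→Band B ($823M), Meridian→Band G ($690M), AzureWave→Band D ($947M); total welfare W = $2460M.
Solara receives Band B at value $823M, so the others get W − 823 = $1637M.
Without Solara: best allocation of the remaining 2 bidders over all 3 bands is Meridian→Band D ($961M), AzureWave→Band B ($829M), total $1790M.
VCG payment = (others' best without Solara) − (others' welfare with Solara) = 1790 − 1637 = $153M.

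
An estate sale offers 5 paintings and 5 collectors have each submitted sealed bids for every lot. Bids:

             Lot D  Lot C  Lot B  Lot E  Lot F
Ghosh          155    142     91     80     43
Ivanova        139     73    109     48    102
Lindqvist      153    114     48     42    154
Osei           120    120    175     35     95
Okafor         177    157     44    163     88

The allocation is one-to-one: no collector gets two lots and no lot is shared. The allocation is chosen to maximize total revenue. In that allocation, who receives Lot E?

Optimal: Ghosh→Lot C ($142), Ivanova→Lot D ($139), Lindqvist→Lot F ($154), Osei→Lot B ($175), Okafor→Lot E ($163) — total 142+139+154+175+163 = $773.
Max-entry greedy (repeatedly take the single best remaining cell) gives $696, worse by 77.
Swapping Lindqvist↔Okafor (Lindqvist→Lot E $42, Okafor→Lot F $88) loses 187.
Every other assignment is strictly worse.
Okafor's own top lot is Lot D ($177), but forcing Okafor→Lot D and reassigning the rest optimally gives only $696 — worse by 77.

Okafor receives Lot E.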